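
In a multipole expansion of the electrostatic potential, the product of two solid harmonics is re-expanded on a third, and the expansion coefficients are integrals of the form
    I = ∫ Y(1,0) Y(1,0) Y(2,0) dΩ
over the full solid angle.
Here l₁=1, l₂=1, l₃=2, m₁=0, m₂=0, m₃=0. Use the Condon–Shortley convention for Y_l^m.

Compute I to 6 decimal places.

0.252313

m-sum 0 ✓  L=4 even ✓  0≤2≤2 ✓
Π(2lᵢ+1) = 3×3×5 = 45
triangle coeff Δ(1,1,2) = 1/30
Σ_t [0,0]: t=0:+1/1 = 1/1
(3j)²=2/15 [(1 1 2; 0 0 0)], sign=+1
(m-triple is (0,0,0) — same symbol as above.)
⇒ 4πI² = 4/5
I = (+1)√(4/5/(4π)) = 0.25231325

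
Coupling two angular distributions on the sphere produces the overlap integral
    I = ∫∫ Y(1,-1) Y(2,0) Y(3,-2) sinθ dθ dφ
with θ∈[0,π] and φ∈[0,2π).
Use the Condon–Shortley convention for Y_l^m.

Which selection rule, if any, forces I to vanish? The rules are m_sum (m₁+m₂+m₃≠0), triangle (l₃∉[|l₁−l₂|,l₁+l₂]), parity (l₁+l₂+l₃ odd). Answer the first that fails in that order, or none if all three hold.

m₁+m₂+m₃ = -1 + 0 − 2 = -3  ✗
triangle: |1−2|=1 ≤ l₃=3 ≤ 1+2=3
parity: l₁+l₂+l₃ = 6 is even

m_sum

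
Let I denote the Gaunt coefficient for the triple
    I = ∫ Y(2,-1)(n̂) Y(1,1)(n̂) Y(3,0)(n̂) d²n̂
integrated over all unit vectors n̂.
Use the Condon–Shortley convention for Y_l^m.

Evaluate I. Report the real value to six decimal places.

Checks pass: Σm=0; 6 even; l₃=3∈[1,3].
(2·2+1)(2·1+1)(2·3+1) = 105
Δ: 0! 4! 2! / 7! → 1/105
sum: t=0:+1/4 = 1/4
3j²(2 1 3; 0 0 0) = Δ·Π!·Σ² = 3/35  (sign -1)
sum: t=0:+1/12 = 1/12
3j²(2 1 3; -1 1 0) = Δ·Π!·Σ² = 1/35  (sign -1)
combine: 4πI² = 105·3/35·1/35 = 9/35
take √, sign +1: I = 0.14304817

0.143048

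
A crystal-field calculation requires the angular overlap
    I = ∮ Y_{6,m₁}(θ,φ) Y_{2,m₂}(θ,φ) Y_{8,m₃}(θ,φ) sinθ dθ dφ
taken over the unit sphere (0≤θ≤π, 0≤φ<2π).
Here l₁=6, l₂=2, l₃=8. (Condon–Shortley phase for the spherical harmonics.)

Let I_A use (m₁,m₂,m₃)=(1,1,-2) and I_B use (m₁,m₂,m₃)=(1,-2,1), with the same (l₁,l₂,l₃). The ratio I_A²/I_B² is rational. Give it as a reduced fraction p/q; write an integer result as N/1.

40/7

Shared (l₁,l₂,l₃)=(6,2,8): N and (l;000)² cancel in I_A²/I_B².
A: Δ = 0!·12!·4!/17! = 1/30940; Racah Σ t=0..0: t=0:+1/3628800 = 1/3628800; ⇒ 3j(6 2 8; 1 1 -2)² = 36/1547, sgn +1
B: Δ = 0!·12!·4!/17! = 1/30940; Racah Σ t=0..0: t=0:+1/14515200 = 1/14515200; ⇒ 3j(6 2 8; 1 -2 1)² = 9/2210, sgn -1
I_A²/I_B² = (36/1547)/(9/2210) = 40/7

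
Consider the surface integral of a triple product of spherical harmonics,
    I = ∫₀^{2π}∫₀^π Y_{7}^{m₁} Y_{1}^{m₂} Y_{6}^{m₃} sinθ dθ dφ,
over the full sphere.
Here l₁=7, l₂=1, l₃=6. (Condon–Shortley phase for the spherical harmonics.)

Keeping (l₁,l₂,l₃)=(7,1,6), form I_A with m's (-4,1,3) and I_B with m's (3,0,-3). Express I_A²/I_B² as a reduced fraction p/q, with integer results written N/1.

Same 7,1,6: normalisation and zero-m 3j drop out of the ratio.
A: Δ: 2! 12! 0! / 15! → 1/1365; sum: t=2:+1/4354560 = 1/4354560; 3j²(7 1 6; -4 1 3) = Δ·Π!·Σ² = 11/273  (sign -1)
B: Δ: 2! 12! 0! / 15! → 1/1365; sum: t=1:−1/2177280 = -1/2177280; 3j²(7 1 6; 3 0 -3) = Δ·Π!·Σ² = 8/273  (sign +1)
I_A²/I_B² = (11/273)/(8/273) = 11/8

11/8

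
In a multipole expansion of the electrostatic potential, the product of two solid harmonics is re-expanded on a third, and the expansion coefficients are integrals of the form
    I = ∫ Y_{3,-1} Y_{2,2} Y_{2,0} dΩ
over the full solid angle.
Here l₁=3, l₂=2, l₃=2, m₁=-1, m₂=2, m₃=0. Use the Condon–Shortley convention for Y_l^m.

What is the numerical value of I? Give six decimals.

Σmᵢ = 1 ≠ 0, so the φ-integral vanishes; I = 0

0.000000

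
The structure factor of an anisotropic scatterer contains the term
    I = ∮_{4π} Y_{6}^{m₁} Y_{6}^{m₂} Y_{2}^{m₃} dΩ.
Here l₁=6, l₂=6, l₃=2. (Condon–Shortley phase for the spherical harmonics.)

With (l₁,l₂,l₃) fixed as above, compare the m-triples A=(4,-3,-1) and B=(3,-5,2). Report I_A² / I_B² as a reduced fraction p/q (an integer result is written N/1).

49/22

Shared (l₁,l₂,l₃)=(6,6,2): N and (l;000)² cancel in I_A²/I_B².
A: Δ = 10!·2!·2!/15! = 1/90090; Racah Σ t=1..2: t=1:−1/725760 t=2:+1/161280 = 1/207360; ⇒ 3j(6 6 2; 4 -3 -1)² = 7/286, sgn -1
B: Δ = 10!·2!·2!/15! = 1/90090; Racah Σ t=1..1: t=1:−1/1451520 = -1/1451520; ⇒ 3j(6 6 2; 3 -5 2)² = 1/91, sgn -1
I_A²/I_B² = (7/286)/(1/91) = 49/22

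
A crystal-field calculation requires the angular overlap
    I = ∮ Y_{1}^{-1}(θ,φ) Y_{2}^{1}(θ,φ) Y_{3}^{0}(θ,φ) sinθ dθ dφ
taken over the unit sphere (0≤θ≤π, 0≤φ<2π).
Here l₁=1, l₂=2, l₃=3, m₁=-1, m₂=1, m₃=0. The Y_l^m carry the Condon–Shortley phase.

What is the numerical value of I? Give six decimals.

m-sum 0 ✓  L=6 even ✓  1≤3≤3 ✓
Π(2lᵢ+1) = 3×5×7 = 105
triangle coeff Δ(1,2,3) = 1/105
Σ_t [0,0]: t=0:+1/4 = 1/4
(3j)²=3/35 [(1 2 3; 0 0 0)], sign=-1
Σ_t [0,0]: t=0:+1/12 = 1/12
(3j)²=1/35 [(1 2 3; -1 1 0)], sign=-1
⇒ 4πI² = 9/35
I = (+1)√(9/35/(4π)) = 0.14304817

0.143048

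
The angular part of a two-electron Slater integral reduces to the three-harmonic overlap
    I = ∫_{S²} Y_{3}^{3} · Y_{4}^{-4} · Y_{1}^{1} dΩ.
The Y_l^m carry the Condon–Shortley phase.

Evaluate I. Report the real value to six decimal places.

0.325735

m-sum 0 ✓  L=8 even ✓  1≤1≤7 ✓
Π(2lᵢ+1) = 7×9×3 = 189
triangle coeff Δ(3,4,1) = 1/252
Σ_t [3,3]: t=3:−1/36 = -1/36
(3j)²=4/63 [(3 4 1; 0 0 0)], sign=+1
Σ_t [0,0]: t=0:+1/1440 = 1/1440
(3j)²=1/9 [(3 4 1; 3 -4 1)], sign=+1
⇒ 4πI² = 4/3
I = (+1)√(4/3/(4π)) = 0.32573501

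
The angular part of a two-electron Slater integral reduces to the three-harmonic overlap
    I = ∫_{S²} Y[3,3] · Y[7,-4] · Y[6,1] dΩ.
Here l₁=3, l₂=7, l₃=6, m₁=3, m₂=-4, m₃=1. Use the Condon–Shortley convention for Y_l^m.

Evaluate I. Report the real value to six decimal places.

m-sum 0 ✓  L=16 even ✓  4≤6≤10 ✓
Π(2lᵢ+1) = 7×15×13 = 1365
triangle coeff Δ(3,7,6) = 1/2042040
Σ_t [1,3]: t=1:−1/207360 t=2:+1/57600 t=3:−1/207360 = 1/129600
(3j)²=168/12155 [(3 7 6; 0 0 0)], sign=+1
Σ_t [0,0]: t=0:+1/1451520 = 1/1451520
(3j)²=75/3094 [(3 7 6; 3 -4 1)], sign=-1
⇒ 4πI² = 18900/41327
I = (-1)√(18900/41327/(4π)) = -0.19076954

-0.190770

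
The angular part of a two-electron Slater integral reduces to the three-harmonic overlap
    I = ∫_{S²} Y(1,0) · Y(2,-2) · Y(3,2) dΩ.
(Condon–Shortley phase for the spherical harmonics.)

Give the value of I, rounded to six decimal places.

m-sum 0 ✓  L=6 even ✓  1≤3≤3 ✓
Π(2lᵢ+1) = 3×5×7 = 105
triangle coeff Δ(1,2,3) = 1/105
Σ_t [0,0]: t=0:+1/4 = 1/4
(3j)²=3/35 [(1 2 3; 0 0 0)], sign=-1
Σ_t [0,0]: t=0:+1/24 = 1/24
(3j)²=1/21 [(1 2 3; 0 -2 2)], sign=-1
⇒ 4πI² = 3/7
I = (+1)√(3/7/(4π)) = 0.18467439

0.184674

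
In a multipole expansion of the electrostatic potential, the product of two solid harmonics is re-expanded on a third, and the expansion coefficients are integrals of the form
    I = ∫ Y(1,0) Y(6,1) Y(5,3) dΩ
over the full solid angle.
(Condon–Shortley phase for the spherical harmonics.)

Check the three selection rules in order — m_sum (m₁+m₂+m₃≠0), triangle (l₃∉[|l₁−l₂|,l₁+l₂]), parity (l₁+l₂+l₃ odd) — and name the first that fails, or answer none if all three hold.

m₁+m₂+m₃ = 0 + 1 + 3 = 4  ✗
triangle: |1−6|=5 ≤ l₃=5 ≤ 1+6=7
parity: l₁+l₂+l₃ = 12 is even

m_sum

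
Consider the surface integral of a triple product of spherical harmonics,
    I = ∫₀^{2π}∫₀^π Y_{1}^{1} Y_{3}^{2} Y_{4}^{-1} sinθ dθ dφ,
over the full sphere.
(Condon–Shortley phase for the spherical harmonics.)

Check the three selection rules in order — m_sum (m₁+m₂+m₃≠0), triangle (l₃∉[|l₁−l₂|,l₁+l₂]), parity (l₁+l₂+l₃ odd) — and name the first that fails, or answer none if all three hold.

m_sum

Σmᵢ = 2  ✗
l₃∈[|l₁−l₂|,l₁+l₂]=[2,4], have l₃=4
Σlᵢ = 8 ⇒ even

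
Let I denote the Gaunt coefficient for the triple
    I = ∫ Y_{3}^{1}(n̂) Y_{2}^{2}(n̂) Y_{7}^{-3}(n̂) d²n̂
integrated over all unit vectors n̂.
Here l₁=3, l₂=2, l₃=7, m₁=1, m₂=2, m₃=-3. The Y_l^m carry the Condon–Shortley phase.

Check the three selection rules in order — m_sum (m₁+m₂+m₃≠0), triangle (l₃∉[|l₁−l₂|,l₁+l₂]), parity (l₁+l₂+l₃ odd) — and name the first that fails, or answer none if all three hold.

azimuthal sum: 1 + 2 − 3 = 0  ✓
1 ≤ 7 ≤ 5 (triangle on l)  ✗
L = 3 + 2 + 7 = 12 (even)

triangle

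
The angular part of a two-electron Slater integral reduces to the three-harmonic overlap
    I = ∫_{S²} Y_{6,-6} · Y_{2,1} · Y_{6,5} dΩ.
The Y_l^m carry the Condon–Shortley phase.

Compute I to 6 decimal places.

Rules hold: Σm=0, L=14 even, 4≤6≤8.
N = 13·5·13 = 845
Δ = 2!·10!·2!/15! = 1/90090
Racah Σ t=0..2: t=0:+1/69120 t=1:−1/14400 t=2:+1/69120 = -7/172800
⇒ 3j(6 2 6; 0 0 0)² = 14/715, sgn -1
Racah Σ t=2..2: t=2:+1/7257600 = 1/7257600
⇒ 3j(6 2 6; -6 1 5)² = 11/455, sgn -1
4πI² = N·(3j₀)²·(3jₘ)² = 2/5
I = +1·√(0.4/4π) = 0.17841241

0.178412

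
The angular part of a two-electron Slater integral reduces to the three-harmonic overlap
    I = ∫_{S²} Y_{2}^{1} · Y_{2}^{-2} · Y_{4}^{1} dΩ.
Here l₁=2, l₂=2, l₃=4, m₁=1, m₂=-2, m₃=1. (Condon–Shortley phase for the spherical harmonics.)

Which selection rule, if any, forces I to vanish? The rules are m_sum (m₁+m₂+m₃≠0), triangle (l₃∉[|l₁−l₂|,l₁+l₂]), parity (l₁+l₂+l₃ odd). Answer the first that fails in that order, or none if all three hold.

azimuthal sum: 1 − 2 + 1 = 0  ✓
0 ≤ 4 ≤ 4 (triangle on l)  ✓
L = 2 + 2 + 4 = 8 (even)  ✓

none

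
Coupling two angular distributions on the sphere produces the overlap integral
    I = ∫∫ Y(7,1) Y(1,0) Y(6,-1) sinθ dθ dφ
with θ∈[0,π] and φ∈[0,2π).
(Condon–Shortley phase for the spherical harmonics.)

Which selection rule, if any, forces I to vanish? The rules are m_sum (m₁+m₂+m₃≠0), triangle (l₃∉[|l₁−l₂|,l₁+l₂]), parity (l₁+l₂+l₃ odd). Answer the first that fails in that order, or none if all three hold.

none

azimuthal sum: 1 + 0 − 1 = 0  ✓
6 ≤ 6 ≤ 8 (triangle on l)  ✓
L = 7 + 1 + 6 = 14 (even)  ✓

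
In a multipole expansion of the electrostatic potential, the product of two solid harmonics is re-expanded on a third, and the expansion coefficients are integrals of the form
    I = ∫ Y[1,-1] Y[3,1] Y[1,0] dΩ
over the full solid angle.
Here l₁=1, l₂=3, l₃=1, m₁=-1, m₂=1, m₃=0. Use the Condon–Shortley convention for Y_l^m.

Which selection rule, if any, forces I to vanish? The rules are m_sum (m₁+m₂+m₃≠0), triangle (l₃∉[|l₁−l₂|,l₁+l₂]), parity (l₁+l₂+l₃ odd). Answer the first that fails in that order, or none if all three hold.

azimuthal sum: -1 + 1 + 0 = 0  ✓
2 ≤ 1 ≤ 4 (triangle on l)  ✗
L = 1 + 3 + 1 = 5 (odd)

triangle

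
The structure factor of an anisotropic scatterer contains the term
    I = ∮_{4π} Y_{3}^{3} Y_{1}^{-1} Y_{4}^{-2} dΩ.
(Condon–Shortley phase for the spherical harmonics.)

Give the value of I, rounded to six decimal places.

0.061558

Rules hold: Σm=0, L=8 even, 2≤4≤4.
N = 7·3·9 = 189
Δ = 0!·6!·2!/9! = 1/252
Racah Σ t=0..0: t=0:+1/36 = 1/36
⇒ 3j(3 1 4; 0 0 0)² = 4/63, sgn +1
Racah Σ t=0..0: t=0:+1/1440 = 1/1440
⇒ 3j(3 1 4; 3 -1 -2)² = 1/252, sgn +1
4πI² = N·(3j₀)²·(3jₘ)² = 1/21
I = +1·√(0.047619/4π) = 0.06155813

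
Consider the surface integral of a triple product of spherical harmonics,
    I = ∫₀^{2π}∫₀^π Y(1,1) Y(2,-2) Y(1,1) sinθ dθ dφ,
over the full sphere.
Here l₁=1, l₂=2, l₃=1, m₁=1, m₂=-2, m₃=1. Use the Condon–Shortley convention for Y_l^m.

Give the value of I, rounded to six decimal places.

0.309019

Checks pass: Σm=0; 4 even; l₃=1∈[1,3].
(2·1+1)(2·2+1)(2·1+1) = 45
Δ: 2! 0! 2! / 5! → 1/30
sum: t=1:−1/1 = -1/1
3j²(1 2 1; 0 0 0) = Δ·Π!·Σ² = 2/15  (sign +1)
sum: t=0:+1/4 = 1/4
3j²(1 2 1; 1 -2 1) = Δ·Π!·Σ² = 1/5  (sign +1)
combine: 4πI² = 45·2/15·1/5 = 6/5
take √, sign +1: I = 0.30901936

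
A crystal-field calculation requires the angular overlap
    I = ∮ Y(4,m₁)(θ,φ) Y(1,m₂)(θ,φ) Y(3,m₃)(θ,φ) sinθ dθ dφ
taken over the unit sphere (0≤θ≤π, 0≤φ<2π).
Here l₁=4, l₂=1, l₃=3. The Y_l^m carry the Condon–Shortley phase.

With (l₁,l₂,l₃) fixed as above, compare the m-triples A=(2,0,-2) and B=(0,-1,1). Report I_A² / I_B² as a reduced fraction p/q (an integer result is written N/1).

Shared (l₁,l₂,l₃)=(4,1,3): N and (l;000)² cancel in I_A²/I_B².
A: Δ = 2!·6!·0!/9! = 1/252; Racah Σ t=1..1: t=1:−1/120 = -1/120; ⇒ 3j(4 1 3; 2 0 -2)² = 1/21, sgn +1
B: Δ = 2!·6!·0!/9! = 1/252; Racah Σ t=0..0: t=0:+1/96 = 1/96; ⇒ 3j(4 1 3; 0 -1 1)² = 1/42, sgn +1
I_A²/I_B² = (1/21)/(1/42) = 2/1

2/1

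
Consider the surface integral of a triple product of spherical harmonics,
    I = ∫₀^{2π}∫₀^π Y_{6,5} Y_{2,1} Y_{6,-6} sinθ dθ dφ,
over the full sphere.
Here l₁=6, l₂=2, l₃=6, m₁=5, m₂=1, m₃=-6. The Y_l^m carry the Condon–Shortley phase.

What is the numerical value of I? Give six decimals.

m-sum 0 ✓  L=14 even ✓  4≤6≤8 ✓
Π(2lᵢ+1) = 13×5×13 = 845
triangle coeff Δ(6,2,6) = 1/90090
Σ_t [0,2]: t=0:+1/69120 t=1:−1/14400 t=2:+1/69120 = -7/172800
(3j)²=14/715 [(6 2 6; 0 0 0)], sign=-1
Σ_t [1,1]: t=1:−1/7257600 = -1/7257600
(3j)²=11/455 [(6 2 6; 5 1 -6)], sign=-1
⇒ 4πI² = 2/5
I = (+1)√(2/5/(4π)) = 0.17841241

0.178412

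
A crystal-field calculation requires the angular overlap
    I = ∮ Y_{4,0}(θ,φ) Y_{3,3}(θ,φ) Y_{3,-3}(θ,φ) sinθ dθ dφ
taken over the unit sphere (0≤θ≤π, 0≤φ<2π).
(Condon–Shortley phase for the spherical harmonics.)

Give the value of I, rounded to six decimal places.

Checks pass: Σm=0; 10 even; l₃=3∈[1,7].
(2·4+1)(2·3+1)(2·3+1) = 441
Δ: 4! 4! 2! / 11! → 1/34650
sum: t=1:−1/72 t=2:+1/16 t=3:−1/72 = 5/144
3j²(4 3 3; 0 0 0) = Δ·Π!·Σ² = 2/77  (sign -1)
sum: t=4:+1/1152 = 1/1152
3j²(4 3 3; 0 3 -3) = Δ·Π!·Σ² = 1/154  (sign +1)
combine: 4πI² = 441·2/77·1/154 = 9/121
take √, sign -1: I = -0.07693494

-0.076935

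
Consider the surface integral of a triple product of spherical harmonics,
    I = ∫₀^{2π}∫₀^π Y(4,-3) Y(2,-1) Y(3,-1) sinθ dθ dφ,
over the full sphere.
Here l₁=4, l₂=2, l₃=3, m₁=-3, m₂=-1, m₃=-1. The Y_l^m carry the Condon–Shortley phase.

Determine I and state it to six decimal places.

-3 − 1 − 1 = -5 ≠ 0: azimuthal integral kills it; I = 0

0.000000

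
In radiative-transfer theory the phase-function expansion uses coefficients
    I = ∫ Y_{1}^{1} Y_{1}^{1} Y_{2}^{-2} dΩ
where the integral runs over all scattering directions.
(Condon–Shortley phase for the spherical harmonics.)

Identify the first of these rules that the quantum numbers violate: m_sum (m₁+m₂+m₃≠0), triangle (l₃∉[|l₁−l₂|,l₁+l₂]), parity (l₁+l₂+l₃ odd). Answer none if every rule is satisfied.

m₁+m₂+m₃ = 1 + 1 − 2 = 0  ✓
triangle: |1−1|=0 ≤ l₃=2 ≤ 1+1=2  ✓
parity: l₁+l₂+l₃ = 4 is even  ✓

none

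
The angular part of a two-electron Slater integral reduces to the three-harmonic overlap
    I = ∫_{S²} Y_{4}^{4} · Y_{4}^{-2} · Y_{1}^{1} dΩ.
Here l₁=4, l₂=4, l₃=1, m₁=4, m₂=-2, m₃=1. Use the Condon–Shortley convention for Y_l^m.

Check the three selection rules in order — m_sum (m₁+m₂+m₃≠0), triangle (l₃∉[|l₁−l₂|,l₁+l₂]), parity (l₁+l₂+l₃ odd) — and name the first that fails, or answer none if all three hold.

m₁+m₂+m₃ = 4 − 2 + 1 = 3  ✗
triangle: |4−4|=0 ≤ l₃=1 ≤ 4+4=8
parity: l₁+l₂+l₃ = 9 is odd

m_sum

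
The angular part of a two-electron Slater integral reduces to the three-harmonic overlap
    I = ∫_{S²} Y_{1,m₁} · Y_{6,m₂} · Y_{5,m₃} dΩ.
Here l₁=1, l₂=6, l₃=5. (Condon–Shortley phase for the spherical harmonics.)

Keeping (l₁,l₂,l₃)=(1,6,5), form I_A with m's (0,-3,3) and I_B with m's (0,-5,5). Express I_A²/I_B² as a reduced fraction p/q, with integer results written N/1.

27/11

Shared (l₁,l₂,l₃)=(1,6,5): N and (l;000)² cancel in I_A²/I_B².
A: Δ = 2!·0!·10!/13! = 1/858; Racah Σ t=1..1: t=1:−1/80640 = -1/80640; ⇒ 3j(1 6 5; 0 -3 3)² = 9/286, sgn -1
B: Δ = 2!·0!·10!/13! = 1/858; Racah Σ t=1..1: t=1:−1/3628800 = -1/3628800; ⇒ 3j(1 6 5; 0 -5 5)² = 1/78, sgn -1
I_A²/I_B² = (9/286)/(1/78) = 27/11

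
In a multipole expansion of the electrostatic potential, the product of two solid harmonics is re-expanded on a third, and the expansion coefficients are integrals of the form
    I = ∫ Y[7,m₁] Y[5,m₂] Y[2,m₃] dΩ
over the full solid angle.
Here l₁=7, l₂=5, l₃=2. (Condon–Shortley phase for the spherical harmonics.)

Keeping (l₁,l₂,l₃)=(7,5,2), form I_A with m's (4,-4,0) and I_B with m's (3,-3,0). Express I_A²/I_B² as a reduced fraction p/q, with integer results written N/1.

11/18

Same 7,5,2: normalisation and zero-m 3j drop out of the ratio.
A: Δ: 10! 4! 0! / 15! → 1/15015; sum: t=1:−1/1451520 = -1/1451520; 3j²(7 5 2; 4 -4 0) = Δ·Π!·Σ² = 1/91  (sign -1)
B: Δ: 10! 4! 0! / 15! → 1/15015; sum: t=2:+1/322560 = 1/322560; 3j²(7 5 2; 3 -3 0) = Δ·Π!·Σ² = 18/1001  (sign +1)
I_A²/I_B² = (1/91)/(18/1001) = 11/18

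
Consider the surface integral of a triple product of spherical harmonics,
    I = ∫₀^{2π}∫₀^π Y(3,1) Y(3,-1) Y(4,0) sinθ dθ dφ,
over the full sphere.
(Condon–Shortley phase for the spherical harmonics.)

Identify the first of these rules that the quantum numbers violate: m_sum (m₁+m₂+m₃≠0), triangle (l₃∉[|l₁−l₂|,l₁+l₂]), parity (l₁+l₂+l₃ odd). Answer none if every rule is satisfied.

m₁+m₂+m₃ = 1 − 1 + 0 = 0  ✓
triangle: |3−3|=0 ≤ l₃=4 ≤ 3+3=6  ✓
parity: l₁+l₂+l₃ = 10 is even  ✓

none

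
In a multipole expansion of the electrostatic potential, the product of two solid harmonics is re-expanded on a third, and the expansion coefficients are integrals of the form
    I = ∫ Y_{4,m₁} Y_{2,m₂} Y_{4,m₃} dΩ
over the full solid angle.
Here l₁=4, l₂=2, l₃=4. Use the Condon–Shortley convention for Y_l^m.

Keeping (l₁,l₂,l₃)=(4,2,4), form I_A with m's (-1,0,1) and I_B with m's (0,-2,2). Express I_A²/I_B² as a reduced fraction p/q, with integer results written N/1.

289/540

l's match ⇒ only the (l;m) 3-j factors differ between A and B.
A: triangle coeff Δ(4,2,4) = 1/13860; Σ_t [0,2]: t=0:+1/480 t=1:−1/48 t=2:+1/144 = -17/1440; (3j)²=289/13860 [(4 2 4; -1 0 1)], sign=+1
B: triangle coeff Δ(4,2,4) = 1/13860; Σ_t [0,0]: t=0:+1/192 = 1/192; (3j)²=3/77 [(4 2 4; 0 -2 2)], sign=+1
I_A²/I_B² = (289/13860)/(3/77) = 289/540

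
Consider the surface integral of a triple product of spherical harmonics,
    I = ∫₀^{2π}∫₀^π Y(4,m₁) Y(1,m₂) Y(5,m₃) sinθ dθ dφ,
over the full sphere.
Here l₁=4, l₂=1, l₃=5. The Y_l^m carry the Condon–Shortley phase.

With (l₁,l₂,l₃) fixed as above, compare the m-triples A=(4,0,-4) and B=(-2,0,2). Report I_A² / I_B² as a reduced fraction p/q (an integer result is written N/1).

3/7

l's match ⇒ only the (l;m) 3-j factors differ between A and B.
A: triangle coeff Δ(4,1,5) = 1/495; Σ_t [0,0]: t=0:+1/40320 = 1/40320; (3j)²=1/55 [(4 1 5; 4 0 -4)], sign=-1
B: triangle coeff Δ(4,1,5) = 1/495; Σ_t [0,0]: t=0:+1/1440 = 1/1440; (3j)²=7/165 [(4 1 5; -2 0 2)], sign=-1
I_A²/I_B² = (1/55)/(7/165) = 3/7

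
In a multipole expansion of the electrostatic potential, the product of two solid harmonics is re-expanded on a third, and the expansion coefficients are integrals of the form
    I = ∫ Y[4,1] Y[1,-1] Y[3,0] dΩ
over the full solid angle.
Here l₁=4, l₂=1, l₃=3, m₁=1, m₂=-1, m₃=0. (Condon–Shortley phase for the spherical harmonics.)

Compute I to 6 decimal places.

m-sum 0 ✓  L=8 even ✓  3≤3≤5 ✓
Π(2lᵢ+1) = 9×3×7 = 189
triangle coeff Δ(4,1,3) = 1/252
Σ_t [1,1]: t=1:−1/36 = -1/36
(3j)²=4/63 [(4 1 3; 0 0 0)], sign=+1
Σ_t [0,0]: t=0:+1/72 = 1/72
(3j)²=5/126 [(4 1 3; 1 -1 0)], sign=-1
⇒ 4πI² = 10/21
I = (-1)√(10/21/(4π)) = -0.19466390

-0.194664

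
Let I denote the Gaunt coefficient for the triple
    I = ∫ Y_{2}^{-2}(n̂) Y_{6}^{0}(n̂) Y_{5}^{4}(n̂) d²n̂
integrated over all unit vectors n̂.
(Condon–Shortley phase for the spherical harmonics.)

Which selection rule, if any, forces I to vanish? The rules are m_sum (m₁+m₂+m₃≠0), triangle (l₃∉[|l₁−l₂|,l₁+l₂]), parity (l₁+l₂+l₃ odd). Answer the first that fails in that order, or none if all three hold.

m_sum

m₁+m₂+m₃ = -2 + 0 + 4 = 2  ✗
triangle: |2−6|=4 ≤ l₃=5 ≤ 2+6=8
parity: l₁+l₂+l₃ = 13 is odd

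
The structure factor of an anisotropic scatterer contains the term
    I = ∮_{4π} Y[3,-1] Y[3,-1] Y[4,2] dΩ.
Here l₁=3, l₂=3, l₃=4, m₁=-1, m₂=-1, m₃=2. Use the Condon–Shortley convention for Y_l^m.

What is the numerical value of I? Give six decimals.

Checks pass: Σm=0; 10 even; l₃=4∈[0,6].
(2·3+1)(2·3+1)(2·4+1) = 441
Δ: 2! 4! 4! / 11! → 1/34650
sum: t=0:+1/72 t=1:−1/16 t=2:+1/72 = -5/144
3j²(3 3 4; 0 0 0) = Δ·Π!·Σ² = 2/77  (sign -1)
sum: t=0:+1/192 t=1:−1/36 t=2:+1/192 = -5/288
3j²(3 3 4; -1 -1 2) = Δ·Π!·Σ² = 20/693  (sign -1)
combine: 4πI² = 441·2/77·20/693 = 40/121
take √, sign +1: I = 0.16219310

0.162193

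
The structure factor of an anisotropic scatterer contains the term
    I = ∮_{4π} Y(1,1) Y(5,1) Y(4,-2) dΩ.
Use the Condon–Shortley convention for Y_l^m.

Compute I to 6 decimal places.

-0.120286

Checks pass: Σm=0; 10 even; l₃=4∈[4,6].
(2·1+1)(2·5+1)(2·4+1) = 297
Δ: 2! 0! 8! / 11! → 1/495
sum: t=1:−1/576 = -1/576
3j²(1 5 4; 0 0 0) = Δ·Π!·Σ² = 5/99  (sign -1)
sum: t=0:+1/2880 = 1/2880
3j²(1 5 4; 1 1 -2) = Δ·Π!·Σ² = 2/165  (sign +1)
combine: 4πI² = 297·5/99·2/165 = 2/11
take √, sign -1: I = -0.12028562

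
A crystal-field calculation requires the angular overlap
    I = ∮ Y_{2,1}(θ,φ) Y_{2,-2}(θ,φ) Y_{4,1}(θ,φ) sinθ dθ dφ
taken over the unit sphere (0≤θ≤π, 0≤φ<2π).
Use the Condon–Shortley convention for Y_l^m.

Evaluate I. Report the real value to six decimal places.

m-sum 0 ✓  L=8 even ✓  0≤4≤4 ✓
Π(2lᵢ+1) = 5×5×9 = 225
triangle coeff Δ(2,2,4) = 1/630
Σ_t [0,0]: t=0:+1/16 = 1/16
(3j)²=2/35 [(2 2 4; 0 0 0)], sign=+1
Σ_t [0,0]: t=0:+1/144 = 1/144
(3j)²=1/126 [(2 2 4; 1 -2 1)], sign=-1
⇒ 4πI² = 5/49
I = (-1)√(5/49/(4π)) = -0.09011188

-0.090112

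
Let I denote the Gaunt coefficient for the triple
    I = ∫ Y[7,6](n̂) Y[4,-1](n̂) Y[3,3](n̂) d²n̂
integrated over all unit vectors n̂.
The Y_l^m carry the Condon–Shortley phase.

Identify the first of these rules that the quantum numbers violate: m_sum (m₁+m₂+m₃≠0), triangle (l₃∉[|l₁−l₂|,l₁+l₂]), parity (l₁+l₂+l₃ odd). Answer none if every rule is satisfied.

azimuthal sum: 6 − 1 + 3 = 8  ✗
3 ≤ 3 ≤ 11 (triangle on l)
L = 7 + 4 + 3 = 14 (even)

m_sum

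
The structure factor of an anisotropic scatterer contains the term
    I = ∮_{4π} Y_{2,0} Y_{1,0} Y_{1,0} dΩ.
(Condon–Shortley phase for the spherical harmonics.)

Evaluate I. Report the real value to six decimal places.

0.252313

Rules hold: Σm=0, L=4 even, 1≤1≤3.
N = 5·3·3 = 45
Δ = 2!·2!·0!/5! = 1/30
Racah Σ t=1..1: t=1:−1/1 = -1/1
⇒ 3j(2 1 1; 0 0 0)² = 2/15, sgn +1
(m-triple is (0,0,0) — same symbol as above.)
4πI² = N·(3j₀)²·(3jₘ)² = 4/5
I = +1·√(0.8/4π) = 0.25231325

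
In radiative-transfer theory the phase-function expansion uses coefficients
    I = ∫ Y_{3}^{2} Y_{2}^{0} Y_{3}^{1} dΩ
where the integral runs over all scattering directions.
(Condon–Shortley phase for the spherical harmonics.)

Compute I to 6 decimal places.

0.000000

2 + 0 + 1 = 3 ≠ 0: azimuthal integral kills it; I = 0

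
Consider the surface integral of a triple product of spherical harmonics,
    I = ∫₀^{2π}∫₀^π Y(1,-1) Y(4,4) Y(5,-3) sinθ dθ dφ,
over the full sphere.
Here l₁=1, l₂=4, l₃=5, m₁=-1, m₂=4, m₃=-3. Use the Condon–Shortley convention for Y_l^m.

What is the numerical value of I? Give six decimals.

-0.049106

m-sum 0 ✓  L=10 even ✓  3≤5≤5 ✓
Π(2lᵢ+1) = 3×9×11 = 297
triangle coeff Δ(1,4,5) = 1/495
Σ_t [0,0]: t=0:+1/576 = 1/576
(3j)²=5/99 [(1 4 5; 0 0 0)], sign=-1
Σ_t [0,0]: t=0:+1/80640 = 1/80640
(3j)²=1/495 [(1 4 5; -1 4 -3)], sign=+1
⇒ 4πI² = 1/33
I = (-1)√(1/33/(4π)) = -0.04910640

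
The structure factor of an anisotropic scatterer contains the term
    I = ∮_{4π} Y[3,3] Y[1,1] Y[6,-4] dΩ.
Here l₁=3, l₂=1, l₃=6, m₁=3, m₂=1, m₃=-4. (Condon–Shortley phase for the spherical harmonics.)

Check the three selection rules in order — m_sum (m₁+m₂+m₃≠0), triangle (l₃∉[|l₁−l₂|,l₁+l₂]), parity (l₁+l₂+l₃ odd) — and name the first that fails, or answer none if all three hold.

Σmᵢ = 0  ✓
l₃∈[|l₁−l₂|,l₁+l₂]=[2,4], have l₃=6  ✗
Σlᵢ = 10 ⇒ even

triangle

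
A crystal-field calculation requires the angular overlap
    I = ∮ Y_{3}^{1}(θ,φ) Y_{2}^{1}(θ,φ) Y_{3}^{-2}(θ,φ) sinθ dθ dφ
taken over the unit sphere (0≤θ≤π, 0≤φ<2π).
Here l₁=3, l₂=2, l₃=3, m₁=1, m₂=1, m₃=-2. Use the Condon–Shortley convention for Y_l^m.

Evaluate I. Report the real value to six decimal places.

Rules hold: Σm=0, L=8 even, 1≤3≤5.
N = 7·5·7 = 245
Δ = 2!·4!·2!/9! = 1/3780
Racah Σ t=0..2: t=0:+1/24 t=1:−1/4 t=2:+1/24 = -1/6
⇒ 3j(3 2 3; 0 0 0)² = 4/105, sgn +1
Racah Σ t=1..2: t=1:−1/12 t=2:+1/48 = -1/16
⇒ 3j(3 2 3; 1 1 -2)² = 1/28, sgn +1
4πI² = N·(3j₀)²·(3jₘ)² = 1/3
I = +1·√(0.333333/4π) = 0.16286750

0.162868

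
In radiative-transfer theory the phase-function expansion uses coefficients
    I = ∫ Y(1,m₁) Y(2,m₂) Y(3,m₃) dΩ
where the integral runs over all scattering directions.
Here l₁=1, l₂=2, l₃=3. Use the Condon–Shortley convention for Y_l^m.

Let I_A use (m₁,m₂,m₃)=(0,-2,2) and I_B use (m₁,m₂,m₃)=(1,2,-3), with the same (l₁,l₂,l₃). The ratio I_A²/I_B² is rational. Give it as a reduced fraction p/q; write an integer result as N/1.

1/3

l's match ⇒ only the (l;m) 3-j factors differ between A and B.
A: triangle coeff Δ(1,2,3) = 1/105; Σ_t [0,0]: t=0:+1/24 = 1/24; (3j)²=1/21 [(1 2 3; 0 -2 2)], sign=-1
B: triangle coeff Δ(1,2,3) = 1/105; Σ_t [0,0]: t=0:+1/48 = 1/48; (3j)²=1/7 [(1 2 3; 1 2 -3)], sign=+1
I_A²/I_B² = (1/21)/(1/7) = 1/3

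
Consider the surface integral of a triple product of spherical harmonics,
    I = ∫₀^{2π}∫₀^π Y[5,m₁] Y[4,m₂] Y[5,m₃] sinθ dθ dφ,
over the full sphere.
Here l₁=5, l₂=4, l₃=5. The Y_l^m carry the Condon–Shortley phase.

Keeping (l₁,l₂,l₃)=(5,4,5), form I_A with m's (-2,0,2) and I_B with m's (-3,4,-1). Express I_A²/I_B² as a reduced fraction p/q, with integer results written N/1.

1/60

Same 5,4,5: normalisation and zero-m 3j drop out of the ratio.
A: Δ: 4! 6! 4! / 15! → 1/3153150; sum: t=1:−1/25920 t=2:+1/1920 t=3:−1/1728 t=4:+1/20736 = -1/20736; 3j²(5 4 5; -2 0 2) = Δ·Π!·Σ² = 1/2574  (sign +1)
B: Δ: 4! 6! 4! / 15! → 1/3153150; sum: t=4:+1/27648 = 1/27648; 3j²(5 4 5; -3 4 -1) = Δ·Π!·Σ² = 10/429  (sign +1)
I_A²/I_B² = (1/2574)/(10/429) = 1/60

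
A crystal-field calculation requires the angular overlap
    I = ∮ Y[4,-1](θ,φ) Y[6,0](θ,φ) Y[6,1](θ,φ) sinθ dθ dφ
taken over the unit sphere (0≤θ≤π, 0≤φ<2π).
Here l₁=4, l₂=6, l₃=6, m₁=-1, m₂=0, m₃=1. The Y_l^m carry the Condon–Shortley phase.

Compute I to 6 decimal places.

m-sum 0 ✓  L=16 even ✓  2≤6≤10 ✓
Π(2lᵢ+1) = 9×13×13 = 1521
triangle coeff Δ(4,6,6) = 1/15315300
Σ_t [0,4]: t=0:+1/829440 t=1:−1/25920 t=2:+1/9216 t=3:−1/25920 t=4:+1/829440 = 7/207360
(3j)²=28/2431 [(4 6 6; 0 0 0)], sign=+1
Σ_t [1,4]: t=1:−1/103680 t=2:+1/13824 t=3:−1/17280 t=4:+1/207360 = 1/103680
(3j)²=10/7293 [(4 6 6; -1 0 1)], sign=-1
⇒ 4πI² = 840/34969
I = (-1)√(840/34969/(4π)) = -0.04372130

-0.043721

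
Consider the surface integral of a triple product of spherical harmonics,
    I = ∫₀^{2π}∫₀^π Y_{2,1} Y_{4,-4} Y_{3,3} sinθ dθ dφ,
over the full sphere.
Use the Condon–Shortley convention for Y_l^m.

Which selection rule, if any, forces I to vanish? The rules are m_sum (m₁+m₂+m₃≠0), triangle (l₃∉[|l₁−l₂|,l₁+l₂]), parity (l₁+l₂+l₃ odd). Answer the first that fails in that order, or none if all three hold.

parity

Σmᵢ = 0  ✓
l₃∈[|l₁−l₂|,l₁+l₂]=[2,6], have l₃=3  ✓
Σlᵢ = 9 ⇒ odd  ✗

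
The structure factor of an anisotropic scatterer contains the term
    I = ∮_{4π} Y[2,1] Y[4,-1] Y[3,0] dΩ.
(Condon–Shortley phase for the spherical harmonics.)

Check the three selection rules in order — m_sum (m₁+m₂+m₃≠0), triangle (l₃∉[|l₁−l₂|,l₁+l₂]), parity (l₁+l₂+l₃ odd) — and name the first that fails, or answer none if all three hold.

m₁+m₂+m₃ = 1 − 1 + 0 = 0  ✓
triangle: |2−4|=2 ≤ l₃=3 ≤ 2+4=6  ✓
parity: l₁+l₂+l₃ = 9 is odd  ✗

parity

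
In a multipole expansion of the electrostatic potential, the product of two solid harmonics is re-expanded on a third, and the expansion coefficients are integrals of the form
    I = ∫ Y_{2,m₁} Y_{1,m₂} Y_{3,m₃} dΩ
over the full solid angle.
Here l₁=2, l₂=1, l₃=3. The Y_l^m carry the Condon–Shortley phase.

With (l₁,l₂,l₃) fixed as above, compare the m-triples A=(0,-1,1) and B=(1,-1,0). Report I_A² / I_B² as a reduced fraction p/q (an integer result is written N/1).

2/1

Same 2,1,3: normalisation and zero-m 3j drop out of the ratio.
A: Δ: 0! 4! 2! / 7! → 1/105; sum: t=0:+1/8 = 1/8; 3j²(2 1 3; 0 -1 1) = Δ·Π!·Σ² = 2/35  (sign +1)
B: Δ: 0! 4! 2! / 7! → 1/105; sum: t=0:+1/12 = 1/12; 3j²(2 1 3; 1 -1 0) = Δ·Π!·Σ² = 1/35  (sign -1)
I_A²/I_B² = (2/35)/(1/35) = 2/1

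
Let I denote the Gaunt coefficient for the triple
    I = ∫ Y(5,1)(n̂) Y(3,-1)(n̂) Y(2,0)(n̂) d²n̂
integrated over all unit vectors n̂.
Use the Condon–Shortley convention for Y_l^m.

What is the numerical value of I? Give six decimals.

-0.227318

m-sum 0 ✓  L=10 even ✓  2≤2≤8 ✓
Π(2lᵢ+1) = 11×7×5 = 385
triangle coeff Δ(5,3,2) = 1/2310
Σ_t [3,3]: t=3:−1/144 = -1/144
(3j)²=10/231 [(5 3 2; 0 0 0)], sign=-1
Σ_t [2,2]: t=2:+1/192 = 1/192
(3j)²=3/77 [(5 3 2; 1 -1 0)], sign=+1
⇒ 4πI² = 50/77
I = (-1)√(50/77/(4π)) = -0.22731846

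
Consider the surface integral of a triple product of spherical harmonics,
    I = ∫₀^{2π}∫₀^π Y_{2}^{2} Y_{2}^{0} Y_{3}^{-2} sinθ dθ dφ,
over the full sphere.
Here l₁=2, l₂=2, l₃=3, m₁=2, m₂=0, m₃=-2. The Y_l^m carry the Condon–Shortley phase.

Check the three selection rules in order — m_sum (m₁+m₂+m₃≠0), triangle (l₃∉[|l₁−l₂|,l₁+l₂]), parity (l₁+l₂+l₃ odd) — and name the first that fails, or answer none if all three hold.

parity

m₁+m₂+m₃ = 2 + 0 − 2 = 0  ✓
triangle: |2−2|=0 ≤ l₃=3 ≤ 2+2=4  ✓
parity: l₁+l₂+l₃ = 7 is odd  ✗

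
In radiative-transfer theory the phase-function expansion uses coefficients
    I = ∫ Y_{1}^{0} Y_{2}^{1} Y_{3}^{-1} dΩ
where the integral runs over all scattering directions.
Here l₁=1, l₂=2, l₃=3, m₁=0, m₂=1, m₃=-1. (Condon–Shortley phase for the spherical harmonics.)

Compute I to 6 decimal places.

Checks pass: Σm=0; 6 even; l₃=3∈[1,3].
(2·1+1)(2·2+1)(2·3+1) = 105
Δ: 0! 2! 4! / 7! → 1/105
sum: t=0:+1/4 = 1/4
3j²(1 2 3; 0 0 0) = Δ·Π!·Σ² = 3/35  (sign -1)
sum: t=0:+1/6 = 1/6
3j²(1 2 3; 0 1 -1) = Δ·Π!·Σ² = 8/105  (sign +1)
combine: 4πI² = 105·3/35·8/105 = 24/35
take √, sign -1: I = -0.23359668

-0.233597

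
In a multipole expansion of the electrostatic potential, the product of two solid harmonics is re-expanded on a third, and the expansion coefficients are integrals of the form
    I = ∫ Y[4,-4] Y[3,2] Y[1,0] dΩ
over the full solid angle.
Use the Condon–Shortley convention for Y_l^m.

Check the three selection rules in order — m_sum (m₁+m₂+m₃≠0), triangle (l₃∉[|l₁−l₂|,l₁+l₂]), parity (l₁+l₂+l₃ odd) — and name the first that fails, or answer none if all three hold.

m_sum

Σmᵢ = -2  ✗
l₃∈[|l₁−l₂|,l₁+l₂]=[1,7], have l₃=1
Σlᵢ = 8 ⇒ even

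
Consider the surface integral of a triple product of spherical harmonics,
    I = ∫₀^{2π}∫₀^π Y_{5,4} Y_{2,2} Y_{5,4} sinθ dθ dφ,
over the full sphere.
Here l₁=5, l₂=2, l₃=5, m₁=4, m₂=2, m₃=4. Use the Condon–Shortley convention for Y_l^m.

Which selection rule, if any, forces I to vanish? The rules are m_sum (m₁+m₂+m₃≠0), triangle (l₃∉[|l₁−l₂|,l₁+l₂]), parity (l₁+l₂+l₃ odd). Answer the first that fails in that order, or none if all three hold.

Σmᵢ = 10  ✗
l₃∈[|l₁−l₂|,l₁+l₂]=[3,7], have l₃=5
Σlᵢ = 12 ⇒ even

m_sum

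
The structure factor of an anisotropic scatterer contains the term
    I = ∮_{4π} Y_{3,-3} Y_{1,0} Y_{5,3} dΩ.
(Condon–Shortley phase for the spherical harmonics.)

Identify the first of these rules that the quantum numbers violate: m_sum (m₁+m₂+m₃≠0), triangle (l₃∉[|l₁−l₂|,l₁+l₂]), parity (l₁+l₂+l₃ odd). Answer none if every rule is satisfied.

triangle

azimuthal sum: -3 + 0 + 3 = 0  ✓
2 ≤ 5 ≤ 4 (triangle on l)  ✗
L = 3 + 1 + 5 = 9 (odd)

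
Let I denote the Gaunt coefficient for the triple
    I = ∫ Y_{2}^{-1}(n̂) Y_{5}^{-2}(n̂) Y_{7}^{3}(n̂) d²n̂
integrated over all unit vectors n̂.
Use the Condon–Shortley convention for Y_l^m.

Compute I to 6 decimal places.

Rules hold: Σm=0, L=14 even, 3≤7≤7.
N = 5·11·15 = 825
Δ = 0!·4!·10!/15! = 1/15015
Racah Σ t=0..0: t=0:+1/57600 = 1/57600
⇒ 3j(2 5 7; 0 0 0)² = 21/715, sgn -1
Racah Σ t=0..0: t=0:+1/181440 = 1/181440
⇒ 3j(2 5 7; -1 -2 3)² = 32/1001, sgn +1
4πI² = N·(3j₀)²·(3jₘ)² = 1440/1859
I = -1·√(0.77461/4π) = -0.24827707

-0.248277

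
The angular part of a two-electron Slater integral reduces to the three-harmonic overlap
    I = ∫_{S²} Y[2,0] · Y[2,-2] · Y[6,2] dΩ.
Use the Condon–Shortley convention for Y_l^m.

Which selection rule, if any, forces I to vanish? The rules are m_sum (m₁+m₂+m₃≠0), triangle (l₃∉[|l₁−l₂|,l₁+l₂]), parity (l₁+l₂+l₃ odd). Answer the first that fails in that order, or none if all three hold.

triangle

azimuthal sum: 0 − 2 + 2 = 0  ✓
0 ≤ 6 ≤ 4 (triangle on l)  ✗
L = 2 + 2 + 6 = 10 (even)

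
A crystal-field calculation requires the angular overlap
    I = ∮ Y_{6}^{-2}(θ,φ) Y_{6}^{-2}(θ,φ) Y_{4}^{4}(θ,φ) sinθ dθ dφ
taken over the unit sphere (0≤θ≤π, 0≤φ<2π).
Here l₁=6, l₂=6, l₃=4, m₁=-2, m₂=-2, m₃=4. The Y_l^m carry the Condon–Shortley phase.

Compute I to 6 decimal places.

Rules hold: Σm=0, L=16 even, 0≤4≤12.
N = 13·13·9 = 1521
Δ = 8!·4!·4!/17! = 1/15315300
Racah Σ t=2..6: t=2:+1/829440 t=3:−1/25920 t=4:+1/9216 t=5:−1/25920 t=6:+1/829440 = 7/207360
⇒ 3j(6 6 4; 0 0 0)² = 28/2431, sgn +1
Racah Σ t=4..4: t=4:+1/331776 = 1/331776
⇒ 3j(6 6 4; -2 -2 4)² = 490/21879, sgn +1
4πI² = N·(3j₀)²·(3jₘ)² = 13720/34969
I = +1·√(0.392348/4π) = 0.17669755

0.176698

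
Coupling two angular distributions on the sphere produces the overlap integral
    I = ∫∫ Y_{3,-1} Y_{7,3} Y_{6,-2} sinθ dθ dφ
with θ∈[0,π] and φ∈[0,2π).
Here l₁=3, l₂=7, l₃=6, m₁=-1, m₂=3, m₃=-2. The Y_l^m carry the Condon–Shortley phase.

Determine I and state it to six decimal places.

-0.150285

m-sum 0 ✓  L=16 even ✓  4≤6≤10 ✓
Π(2lᵢ+1) = 7×15×13 = 1365
triangle coeff Δ(3,7,6) = 1/2042040
Σ_t [1,3]: t=1:−1/207360 t=2:+1/57600 t=3:−1/207360 = 1/129600
(3j)²=168/12155 [(3 7 6; 0 0 0)], sign=+1
Σ_t [2,4]: t=2:+1/645120 t=3:−1/181440 t=4:+1/829440 = -1/362880
(3j)²=256/17017 [(3 7 6; -1 3 -2)], sign=-1
⇒ 4πI² = 129024/454597
I = (-1)√(129024/454597/(4π)) = -0.15028548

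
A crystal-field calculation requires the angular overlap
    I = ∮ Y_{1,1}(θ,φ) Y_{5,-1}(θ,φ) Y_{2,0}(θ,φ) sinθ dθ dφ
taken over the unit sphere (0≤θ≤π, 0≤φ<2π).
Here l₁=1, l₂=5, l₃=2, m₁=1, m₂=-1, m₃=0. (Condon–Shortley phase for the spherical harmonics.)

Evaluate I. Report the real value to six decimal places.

|1−5|≤2≤1+5 violated ⇒ I = 0

0.000000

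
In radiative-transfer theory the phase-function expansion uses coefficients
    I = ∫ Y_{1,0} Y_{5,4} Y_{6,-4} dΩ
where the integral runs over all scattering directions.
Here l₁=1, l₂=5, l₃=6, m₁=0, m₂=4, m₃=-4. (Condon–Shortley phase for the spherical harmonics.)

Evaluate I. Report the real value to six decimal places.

0.182727

Rules hold: Σm=0, L=12 even, 4≤6≤6.
N = 3·11·13 = 429
Δ = 0!·2!·10!/13! = 1/858
Racah Σ t=0..0: t=0:+1/14400 = 1/14400
⇒ 3j(1 5 6; 0 0 0)² = 6/143, sgn +1
Racah Σ t=0..0: t=0:+1/362880 = 1/362880
⇒ 3j(1 5 6; 0 4 -4)² = 10/429, sgn +1
4πI² = N·(3j₀)²·(3jₘ)² = 60/143
I = +1·√(0.41958/4π) = 0.18272698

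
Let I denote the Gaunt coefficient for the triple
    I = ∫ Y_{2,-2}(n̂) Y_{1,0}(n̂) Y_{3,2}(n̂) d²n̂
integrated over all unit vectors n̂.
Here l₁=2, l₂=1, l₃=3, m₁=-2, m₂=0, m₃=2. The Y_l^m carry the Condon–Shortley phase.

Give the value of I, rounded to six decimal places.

Rules hold: Σm=0, L=6 even, 1≤3≤3.
N = 5·3·7 = 105
Δ = 0!·4!·2!/7! = 1/105
Racah Σ t=0..0: t=0:+1/4 = 1/4
⇒ 3j(2 1 3; 0 0 0)² = 3/35, sgn -1
Racah Σ t=0..0: t=0:+1/24 = 1/24
⇒ 3j(2 1 3; -2 0 2)² = 1/21, sgn -1
4πI² = N·(3j₀)²·(3jₘ)² = 3/7
I = +1·√(0.428571/4π) = 0.18467439

0.184674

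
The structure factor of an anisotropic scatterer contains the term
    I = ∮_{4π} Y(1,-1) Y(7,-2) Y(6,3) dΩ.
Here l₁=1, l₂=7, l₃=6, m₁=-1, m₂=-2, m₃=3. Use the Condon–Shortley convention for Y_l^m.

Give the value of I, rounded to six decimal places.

0.110647

Checks pass: Σm=0; 14 even; l₃=6∈[6,8].
(2·1+1)(2·7+1)(2·6+1) = 585
Δ: 2! 0! 12! / 15! → 1/1365
sum: t=1:−1/518400 = -1/518400
3j²(1 7 6; 0 0 0) = Δ·Π!·Σ² = 7/195  (sign -1)
sum: t=2:+1/4354560 = 1/4354560
3j²(1 7 6; -1 -2 3) = Δ·Π!·Σ² = 2/273  (sign -1)
combine: 4πI² = 585·7/195·2/273 = 2/13
take √, sign +1: I = 0.11064668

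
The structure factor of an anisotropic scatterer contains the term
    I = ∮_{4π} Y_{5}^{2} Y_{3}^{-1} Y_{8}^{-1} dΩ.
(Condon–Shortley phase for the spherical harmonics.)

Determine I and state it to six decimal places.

Checks pass: Σm=0; 16 even; l₃=8∈[2,8].
(2·5+1)(2·3+1)(2·8+1) = 1309
Δ: 0! 10! 6! / 17! → 1/136136
sum: t=0:+1/518400 = 1/518400
3j²(5 3 8; 0 0 0) = Δ·Π!·Σ² = 56/2431  (sign +1)
sum: t=0:+1/1451520 = 1/1451520
3j²(5 3 8; 2 -1 -1) = Δ·Π!·Σ² = 45/4862  (sign -1)
combine: 4πI² = 1309·56/2431·45/4862 = 8820/31603
take √, sign -1: I = -0.14902708

-0.149027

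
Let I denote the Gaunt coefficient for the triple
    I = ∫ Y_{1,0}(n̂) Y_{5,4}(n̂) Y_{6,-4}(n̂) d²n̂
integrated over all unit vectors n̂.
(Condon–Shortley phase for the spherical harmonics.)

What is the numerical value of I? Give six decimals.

0.182727

Rules hold: Σm=0, L=12 even, 4≤6≤6.
N = 3·11·13 = 429
Δ = 0!·2!·10!/13! = 1/858
Racah Σ t=0..0: t=0:+1/14400 = 1/14400
⇒ 3j(1 5 6; 0 0 0)² = 6/143, sgn +1
Racah Σ t=0..0: t=0:+1/362880 = 1/362880
⇒ 3j(1 5 6; 0 4 -4)² = 10/429, sgn +1
4πI² = N·(3j₀)²·(3jₘ)² = 60/143
I = +1·√(0.41958/4π) = 0.18272698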